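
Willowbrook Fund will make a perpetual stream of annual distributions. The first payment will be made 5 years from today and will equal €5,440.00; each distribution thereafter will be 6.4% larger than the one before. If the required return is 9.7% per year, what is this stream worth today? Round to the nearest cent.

€113830.45

Value at end of year 4: C₁ / (r − g) = €5,440.00 / (0.097 − 0.064) = €164,848.4848
Discount to today: PV = €164,848.4848 / (1 + 0.097)^4 = €164,848.4848 / 1.448193 = €113,830.45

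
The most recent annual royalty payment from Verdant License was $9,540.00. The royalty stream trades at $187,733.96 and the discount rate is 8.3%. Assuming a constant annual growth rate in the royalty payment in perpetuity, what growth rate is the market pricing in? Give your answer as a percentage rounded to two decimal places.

P = D₀(1+g)/(r−g) ⇒ P(r−g) = D₀(1+g) ⇒ g(P+D₀) = P·r − D₀
g = (P·r − D₀)/(P + D₀) = ($187,733.96×0.083 − $9,540.00) / ($187,733.96 + $9,540.00) = 0.030627

3.06%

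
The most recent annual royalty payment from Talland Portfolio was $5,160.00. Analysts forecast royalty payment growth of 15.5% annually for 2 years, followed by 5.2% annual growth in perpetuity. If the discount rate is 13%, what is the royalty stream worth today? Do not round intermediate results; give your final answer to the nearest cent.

$83372.29

D_1 = 5959.80000
D_2 = 6883.56900
Terminal value at year 2: TV = D_2×(1+g_2)/(r−g_2) = 7241.51459/0.078 = 92839.93062
P_0 = D_1/(1+r)^1 + D_2/(1+r)^2 + TV/(1+r)^2
    = 5274.15929 + 5390.84423 + 72707.28375 = 83372.28727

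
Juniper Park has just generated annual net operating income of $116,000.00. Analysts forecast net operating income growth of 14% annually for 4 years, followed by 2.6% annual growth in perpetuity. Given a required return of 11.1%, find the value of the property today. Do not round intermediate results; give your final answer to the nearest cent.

D_1 = 132240.00000
D_2 = 150753.60000
D_3 = 171859.10400
D_4 = 195919.37856
Terminal value at year 4: TV = D_4×(1+g_2)/(r−g_2) = 201013.28240/0.085 = 2364862.14591
P_0 = D_1/(1+r)^1 + D_2/(1+r)^2 + D_3/(1+r)^3 + D_4/(1+r)^4 + TV/(1+r)^4
    = 119027.90279 + 122134.84175 + 125322.87992 + 128594.13421 + 1552206.84354 = 2047286.60221

$2047286.60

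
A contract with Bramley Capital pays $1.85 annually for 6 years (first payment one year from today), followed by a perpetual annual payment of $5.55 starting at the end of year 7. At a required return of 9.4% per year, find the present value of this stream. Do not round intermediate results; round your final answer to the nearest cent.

PV of 6-year annuity: $1.85 × [1 − (1+0.094)^−6] / 0.094 = 8.20090
Perpetuity value at year 6: $5.55 / 0.094 = 59.04255
PV of perpetuity: 59.04255 / (1+0.094)^6 = 34.43985
Total PV = 8.20090 + 34.43985 = 42.64075

$42.64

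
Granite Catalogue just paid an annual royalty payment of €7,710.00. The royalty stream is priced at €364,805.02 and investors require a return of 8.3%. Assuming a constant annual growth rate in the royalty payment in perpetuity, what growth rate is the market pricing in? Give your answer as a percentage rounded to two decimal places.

P = D₀(1+g)/(r−g) ⇒ P(r−g) = D₀(1+g) ⇒ g(P+D₀) = P·r − D₀
g = (P·r − D₀)/(P + D₀) = (€364,805.02×0.083 − €7,710.00) / (€364,805.02 + €7,710.00) = 0.060585

6.06%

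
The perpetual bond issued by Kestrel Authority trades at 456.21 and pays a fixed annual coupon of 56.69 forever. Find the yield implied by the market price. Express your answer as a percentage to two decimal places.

P = C/r ⇒ r = C/P = 56.69/456.21 = 0.124263

12.43%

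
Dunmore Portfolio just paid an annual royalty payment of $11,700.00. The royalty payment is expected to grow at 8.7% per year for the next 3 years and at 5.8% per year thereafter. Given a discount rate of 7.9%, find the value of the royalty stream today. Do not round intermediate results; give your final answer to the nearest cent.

$638288.84

D_1 = 12717.90000
D_2 = 13824.35730
D_3 = 15027.07639
Terminal value at year 3: TV = D_3×(1+g_2)/(r−g_2) = 15898.64682/0.021 = 757078.41978
P_0 = D_1/(1+r)^1 + D_2/(1+r)^2 + D_3/(1+r)^3 + TV/(1+r)^3
    = 11786.74699 + 11874.13714 + 11962.17523 + 602665.78063 = 638288.83999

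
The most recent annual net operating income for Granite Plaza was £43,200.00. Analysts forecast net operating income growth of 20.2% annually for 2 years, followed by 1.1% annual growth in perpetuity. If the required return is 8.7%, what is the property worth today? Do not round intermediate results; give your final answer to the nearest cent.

£803296.61

D_1 = 51926.40000
D_2 = 62415.53280
Terminal value at year 2: TV = D_2×(1+g_2)/(r−g_2) = 63102.10366/0.076 = 830290.83764
P_0 = D_1/(1+r)^1 + D_2/(1+r)^2 + TV/(1+r)^2
    = 47770.37718 + 52824.28093 + 702701.94770 = 803296.60582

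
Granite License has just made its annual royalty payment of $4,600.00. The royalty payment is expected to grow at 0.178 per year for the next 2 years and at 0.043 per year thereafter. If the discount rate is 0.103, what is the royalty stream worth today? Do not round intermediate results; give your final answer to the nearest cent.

D_1 = 5418.80000
D_2 = 6383.34640
Terminal value at year 2: TV = D_2×(1+g_2)/(r−g_2) = 6657.83030/0.06 = 110963.83825
P_0 = D_1/(1+r)^1 + D_2/(1+r)^2 + TV/(1+r)^2
    = 4912.78332 + 5246.83477 + 91207.47771 = 101367.09580

$101367.10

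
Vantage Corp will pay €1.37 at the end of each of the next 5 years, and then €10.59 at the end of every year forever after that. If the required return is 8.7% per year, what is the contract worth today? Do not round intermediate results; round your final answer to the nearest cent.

€85.58

PV of 5-year annuity: €1.37 × [1 − (1+0.087)^−5] / 0.087 = 5.37056
Perpetuity value at year 5: €10.59 / 0.087 = 121.72414
PV of perpetuity: 121.72414 / (1+0.087)^5 = 80.21009
Total PV = 5.37056 + 80.21009 = 85.58065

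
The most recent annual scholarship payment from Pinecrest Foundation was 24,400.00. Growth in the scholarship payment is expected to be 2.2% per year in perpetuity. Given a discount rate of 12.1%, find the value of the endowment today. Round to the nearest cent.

251886.87

D₁ = D₀ × (1 + g) = 24,400.00 × 1.022 = 24,936.8000
Growing perpetuity: P = D₁ / (r − g) = 24,936.8000 / (0.121 − 0.022) = 251,886.87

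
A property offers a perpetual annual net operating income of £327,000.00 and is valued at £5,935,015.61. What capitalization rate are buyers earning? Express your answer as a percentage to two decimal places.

5.51%

P = C/r ⇒ r = C/P = £327,000.00/£5,935,015.61 = 0.055097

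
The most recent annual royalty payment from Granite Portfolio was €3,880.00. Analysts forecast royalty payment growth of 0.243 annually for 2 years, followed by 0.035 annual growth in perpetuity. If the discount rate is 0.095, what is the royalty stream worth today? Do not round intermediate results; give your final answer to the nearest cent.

€95649.32

D_1 = 4822.84000
D_2 = 5994.79012
Terminal value at year 2: TV = D_2×(1+g_2)/(r−g_2) = 6204.60777/0.06 = 103410.12957
P_0 = D_1/(1+r)^1 + D_2/(1+r)^2 + TV/(1+r)^2
    = 4404.42009 + 4999.72071 + 86245.18219 = 95649.32298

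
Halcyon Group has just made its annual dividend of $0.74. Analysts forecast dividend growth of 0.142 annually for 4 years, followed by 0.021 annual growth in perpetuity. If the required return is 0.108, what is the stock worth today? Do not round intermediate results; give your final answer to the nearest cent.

$12.99

D_1 = 0.84508
D_2 = 0.96508
D_3 = 1.10212
D_4 = 1.25862
Terminal value at year 4: TV = D_4×(1+g_2)/(r−g_2) = 1.28506/0.087 = 14.77075
P_0 = D_1/(1+r)^1 + D_2/(1+r)^2 + D_3/(1+r)^3 + D_4/(1+r)^4 + TV/(1+r)^4
    = 0.76271 + 0.78611 + 0.81023 + 0.83510 + 9.80040 = 12.99455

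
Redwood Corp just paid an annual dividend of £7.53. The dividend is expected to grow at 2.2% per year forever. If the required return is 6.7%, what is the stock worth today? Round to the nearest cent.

D₁ = D₀ × (1 + g) = £7.53 × 1.022 = £7.6957
Growing perpetuity: P = D₁ / (r − g) = £7.6957 / (0.067 − 0.022) = £171.01

£171.01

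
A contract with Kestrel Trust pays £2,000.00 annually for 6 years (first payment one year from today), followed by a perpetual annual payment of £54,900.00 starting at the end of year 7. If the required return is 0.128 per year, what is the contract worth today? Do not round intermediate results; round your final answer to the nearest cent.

PV of 6-year annuity: £2,000.00 × [1 − (1+0.128)^−6] / 0.128 = 8039.82809
Perpetuity value at year 6: £54,900.00 / 0.128 = 428906.25000
PV of perpetuity: 428906.25000 / (1+0.128)^6 = 208212.96896
Total PV = 8039.82809 + 208212.96896 = 216252.79705

£216252.80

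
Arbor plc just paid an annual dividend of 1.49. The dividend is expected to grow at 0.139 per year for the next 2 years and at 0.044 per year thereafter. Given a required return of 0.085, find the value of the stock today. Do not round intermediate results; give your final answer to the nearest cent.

D_1 = 1.69711
D_2 = 1.93301
Terminal value at year 2: TV = D_2×(1+g_2)/(r−g_2) = 2.01806/0.041 = 49.22099
P_0 = D_1/(1+r)^1 + D_2/(1+r)^2 + TV/(1+r)^2
    = 1.56416 + 1.64200 + 41.81103 = 45.01719

45.02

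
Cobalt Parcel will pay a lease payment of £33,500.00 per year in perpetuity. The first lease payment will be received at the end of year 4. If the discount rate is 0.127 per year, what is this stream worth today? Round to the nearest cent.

Value at end of year 3: C / r = £33,500.00 / 0.127 = £263,779.5276
Discount to today: PV = £263,779.5276 / (1 + 0.127)^3 = £263,779.5276 / 1.431435 = £184,276.24

£184276.24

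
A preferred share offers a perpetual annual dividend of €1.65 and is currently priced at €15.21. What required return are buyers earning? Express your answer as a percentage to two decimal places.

P = C/r ⇒ r = C/P = €1.65/€15.21 = 0.108481

10.85%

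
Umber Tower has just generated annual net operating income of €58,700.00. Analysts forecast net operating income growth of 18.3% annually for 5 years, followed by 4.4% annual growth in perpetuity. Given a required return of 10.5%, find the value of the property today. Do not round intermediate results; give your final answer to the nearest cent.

D_1 = 69442.10000
D_2 = 82150.00430
D_3 = 97183.45509
D_4 = 114968.02737
D_5 = 136007.17638
Terminal value at year 5: TV = D_5×(1+g_2)/(r−g_2) = 141991.49214/0.061 = 2327729.37929
P_0 = D_1/(1+r)^1 + D_2/(1+r)^2 + D_3/(1+r)^3 + D_4/(1+r)^4 + D_5/(1+r)^5 + TV/(1+r)^5
    = 62843.52941 + 67279.54325 + 72028.68748 + 77113.06542 + 82556.34063 + 1412931.46912 = 1774752.63531

€1774752.64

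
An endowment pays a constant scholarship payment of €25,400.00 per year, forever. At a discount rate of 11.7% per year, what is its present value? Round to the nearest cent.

Level perpetuity: PV = C / r = €25,400.00 / 0.117 = €217,094.02

€217094.02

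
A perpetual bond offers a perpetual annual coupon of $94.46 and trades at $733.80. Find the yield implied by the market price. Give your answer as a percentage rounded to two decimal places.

12.87%

P = C/r ⇒ r = C/P = $94.46/$733.80 = 0.128727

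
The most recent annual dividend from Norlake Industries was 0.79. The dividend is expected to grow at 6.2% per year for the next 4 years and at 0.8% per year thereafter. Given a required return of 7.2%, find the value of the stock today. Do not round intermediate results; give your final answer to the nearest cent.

15.07

D_1 = 0.83898
D_2 = 0.89100
D_3 = 0.94624
D_4 = 1.00491
Terminal value at year 4: TV = D_4×(1+g_2)/(r−g_2) = 1.01294/0.064 = 15.82726
P_0 = D_1/(1+r)^1 + D_2/(1+r)^2 + D_3/(1+r)^3 + D_4/(1+r)^4 + TV/(1+r)^4
    = 0.78263 + 0.77533 + 0.76810 + 0.76093 + 11.98468 = 15.07167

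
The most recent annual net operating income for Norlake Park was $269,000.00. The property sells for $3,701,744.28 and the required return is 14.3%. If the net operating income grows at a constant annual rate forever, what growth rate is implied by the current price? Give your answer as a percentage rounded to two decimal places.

6.56%

P = D₀(1+g)/(r−g) ⇒ P(r−g) = D₀(1+g) ⇒ g(P+D₀) = P·r − D₀
g = (P·r − D₀)/(P + D₀) = ($3,701,744.28×0.143 − $269,000.00) / ($3,701,744.28 + $269,000.00) = 0.065567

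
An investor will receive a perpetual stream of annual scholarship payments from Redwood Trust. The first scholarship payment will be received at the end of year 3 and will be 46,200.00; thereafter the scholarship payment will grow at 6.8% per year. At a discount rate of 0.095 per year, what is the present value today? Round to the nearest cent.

1427085.43

Value at end of year 2: C₁ / (r − g) = 46,200.00 / (0.095 − 0.068) = 1,711,111.1111
Discount to today: PV = 1,711,111.1111 / (1 + 0.095)^2 = 1,711,111.1111 / 1.199025 = 1,427,085.43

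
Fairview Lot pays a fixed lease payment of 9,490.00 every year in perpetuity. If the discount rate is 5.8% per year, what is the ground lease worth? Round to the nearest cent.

163620.69

Level perpetuity: PV = C / r = 9,490.00 / 0.058 = 163,620.69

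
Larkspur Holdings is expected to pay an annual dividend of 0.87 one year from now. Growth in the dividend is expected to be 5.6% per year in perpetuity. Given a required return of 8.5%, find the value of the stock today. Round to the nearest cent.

Growing perpetuity: P = D₁ / (r − g) = 0.8700 / (0.085 − 0.056) = 30.00

30.00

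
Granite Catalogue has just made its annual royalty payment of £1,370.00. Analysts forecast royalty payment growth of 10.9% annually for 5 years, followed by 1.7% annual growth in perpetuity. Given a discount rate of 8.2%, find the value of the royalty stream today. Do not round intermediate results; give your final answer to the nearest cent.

D_1 = 1519.33000
D_2 = 1684.93697
D_3 = 1868.59510
D_4 = 2072.27197
D_5 = 2298.14961
Terminal value at year 5: TV = D_5×(1+g_2)/(r−g_2) = 2337.21815/0.065 = 35957.20236
P_0 = D_1/(1+r)^1 + D_2/(1+r)^2 + D_3/(1+r)^3 + D_4/(1+r)^4 + D_5/(1+r)^5 + TV/(1+r)^5
    = 1404.18669 + 1439.22647 + 1475.14062 + 1511.95097 + 1549.67988 + 24246.52979 = 31626.71443

£31626.71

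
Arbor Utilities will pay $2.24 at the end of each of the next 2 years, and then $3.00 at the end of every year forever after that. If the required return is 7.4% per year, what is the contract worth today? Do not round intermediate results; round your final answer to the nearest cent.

PV of 2-year annuity: $2.24 × [1 − (1+0.074)^−2] / 0.074 = 4.02762
Perpetuity value at year 2: $3.00 / 0.074 = 40.54054
PV of perpetuity: 40.54054 / (1+0.074)^2 = 35.14641
Total PV = 4.02762 + 35.14641 = 39.17403

$39.17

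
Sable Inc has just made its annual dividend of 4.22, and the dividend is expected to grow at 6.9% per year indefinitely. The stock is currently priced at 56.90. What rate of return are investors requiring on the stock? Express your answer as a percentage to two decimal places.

14.83%

D₁ = 4.22 × 1.069 = 4.5112
P = D₁/(r − g) ⇒ r = D₁/P + g = 4.5112/56.90 + 0.069 = 0.079283 + 0.069 = 0.148283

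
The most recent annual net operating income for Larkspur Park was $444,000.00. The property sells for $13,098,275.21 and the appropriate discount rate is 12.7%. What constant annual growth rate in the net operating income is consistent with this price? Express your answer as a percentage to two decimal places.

P = D₀(1+g)/(r−g) ⇒ P(r−g) = D₀(1+g) ⇒ g(P+D₀) = P·r − D₀
g = (P·r − D₀)/(P + D₀) = ($13,098,275.21×0.127 − $444,000.00) / ($13,098,275.21 + $444,000.00) = 0.090050

9.00%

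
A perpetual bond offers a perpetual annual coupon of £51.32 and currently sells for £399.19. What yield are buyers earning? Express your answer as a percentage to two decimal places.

12.86%

P = C/r ⇒ r = C/P = £51.32/£399.19 = 0.128560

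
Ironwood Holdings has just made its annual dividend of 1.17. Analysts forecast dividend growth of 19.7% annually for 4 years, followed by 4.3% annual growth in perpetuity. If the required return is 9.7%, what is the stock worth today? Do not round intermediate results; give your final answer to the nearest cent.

D_1 = 1.40049
D_2 = 1.67639
D_3 = 2.00663
D_4 = 2.40194
Terminal value at year 4: TV = D_4×(1+g_2)/(r−g_2) = 2.50523/0.054 = 46.39306
P_0 = D_1/(1+r)^1 + D_2/(1+r)^2 + D_3/(1+r)^3 + D_4/(1+r)^4 + TV/(1+r)^4
    = 1.27665 + 1.39303 + 1.52002 + 1.65858 + 32.03513 = 37.88341

37.88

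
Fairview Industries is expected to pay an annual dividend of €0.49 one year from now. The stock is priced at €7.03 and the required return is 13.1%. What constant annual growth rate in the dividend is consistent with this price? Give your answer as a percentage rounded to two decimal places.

P = D₁/(r−g) ⇒ g = r − D₁/P = 0.131 − €0.49/€7.03 = 0.061299

6.13%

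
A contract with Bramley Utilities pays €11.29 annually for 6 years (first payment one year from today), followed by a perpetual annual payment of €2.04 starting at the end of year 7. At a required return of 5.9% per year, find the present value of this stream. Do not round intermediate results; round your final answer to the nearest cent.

PV of 6-year annuity: €11.29 × [1 − (1+0.059)^−6] / 0.059 = 55.69145
Perpetuity value at year 6: €2.04 / 0.059 = 34.57627
PV of perpetuity: 34.57627 / (1+0.059)^6 = 24.51333
Total PV = 55.69145 + 24.51333 = 80.20478

€80.20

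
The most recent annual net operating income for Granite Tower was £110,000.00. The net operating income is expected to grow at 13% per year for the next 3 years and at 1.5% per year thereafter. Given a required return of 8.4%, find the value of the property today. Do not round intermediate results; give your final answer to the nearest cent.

£2191785.57

D_1 = 124300.00000
D_2 = 140459.00000
D_3 = 158718.67000
Terminal value at year 3: TV = D_3×(1+g_2)/(r−g_2) = 161099.45005/0.069 = 2334774.63841
P_0 = D_1/(1+r)^1 + D_2/(1+r)^2 + D_3/(1+r)^3 + TV/(1+r)^3
    = 114667.89668 + 119533.87753 + 124606.34835 + 1832977.44315 = 2191785.56572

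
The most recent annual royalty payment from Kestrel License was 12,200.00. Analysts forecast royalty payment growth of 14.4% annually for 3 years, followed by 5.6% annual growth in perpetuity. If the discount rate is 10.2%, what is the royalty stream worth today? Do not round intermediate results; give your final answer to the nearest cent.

D_1 = 13956.80000
D_2 = 15966.57920
D_3 = 18265.76660
Terminal value at year 3: TV = D_3×(1+g_2)/(r−g_2) = 19288.64953/0.046 = 419318.46814
P_0 = D_1/(1+r)^1 + D_2/(1+r)^2 + D_3/(1+r)^3 + TV/(1+r)^3
    = 12664.97278 + 13147.66684 + 13648.75759 + 313328.00032 = 352789.39753

352789.40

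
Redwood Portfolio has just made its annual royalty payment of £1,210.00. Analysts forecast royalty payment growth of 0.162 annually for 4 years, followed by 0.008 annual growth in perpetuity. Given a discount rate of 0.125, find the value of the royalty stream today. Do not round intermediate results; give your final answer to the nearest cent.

£17116.44

D_1 = 1406.02000
D_2 = 1633.79524
D_3 = 1898.47007
D_4 = 2206.02222
Terminal value at year 4: TV = D_4×(1+g_2)/(r−g_2) = 2223.67040/0.117 = 19005.72990
P_0 = D_1/(1+r)^1 + D_2/(1+r)^2 + D_3/(1+r)^3 + D_4/(1+r)^4 + TV/(1+r)^4
    = 1249.79556 + 1290.89994 + 1333.35621 + 1377.20881 + 11865.18361 = 17116.44413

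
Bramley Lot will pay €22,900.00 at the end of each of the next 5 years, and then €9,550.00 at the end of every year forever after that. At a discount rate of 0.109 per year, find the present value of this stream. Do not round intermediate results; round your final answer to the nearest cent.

€137079.27

PV of 5-year annuity: €22,900.00 × [1 − (1+0.109)^−5] / 0.109 = 84849.37994
Perpetuity value at year 5: €9,550.00 / 0.109 = 87614.67890
PV of perpetuity: 87614.67890 / (1+0.109)^5 = 52229.89381
Total PV = 84849.37994 + 52229.89381 = 137079.27376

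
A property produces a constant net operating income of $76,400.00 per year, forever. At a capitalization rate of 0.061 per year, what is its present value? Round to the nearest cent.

$1252459.02

Level perpetuity: PV = C / r = $76,400.00 / 0.061 = $1,252,459.02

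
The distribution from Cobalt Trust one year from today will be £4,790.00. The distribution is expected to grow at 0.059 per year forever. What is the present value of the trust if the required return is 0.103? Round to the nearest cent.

£108863.64

Growing perpetuity: P = D₁ / (r − g) = £4,790.0000 / (0.103 − 0.059) = £108,863.64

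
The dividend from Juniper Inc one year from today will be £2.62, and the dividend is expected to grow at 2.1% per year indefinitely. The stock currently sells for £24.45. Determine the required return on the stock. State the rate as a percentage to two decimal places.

P = D₁/(r − g) ⇒ r = D₁/P + g = £2.6200/£24.45 + 0.021 = 0.107157 + 0.021 = 0.128157

12.82%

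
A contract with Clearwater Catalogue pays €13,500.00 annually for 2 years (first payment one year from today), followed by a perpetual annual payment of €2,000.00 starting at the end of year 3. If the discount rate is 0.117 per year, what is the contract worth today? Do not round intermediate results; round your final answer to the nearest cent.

PV of 2-year annuity: €13,500.00 × [1 − (1+0.117)^−2] / 0.117 = 22905.94852
Perpetuity value at year 2: €2,000.00 / 0.117 = 17094.01709
PV of perpetuity: 17094.01709 / (1+0.117)^2 = 13700.54324
Total PV = 22905.94852 + 13700.54324 = 36606.49176

€36606.49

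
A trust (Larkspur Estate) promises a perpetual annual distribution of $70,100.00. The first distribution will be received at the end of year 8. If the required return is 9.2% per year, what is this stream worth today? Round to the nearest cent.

$411501.78

Value at end of year 7: C / r = $70,100.00 / 0.092 = $761,956.5217
Discount to today: PV = $761,956.5217 / (1 + 0.092)^7 = $761,956.5217 / 1.851648 = $411,501.78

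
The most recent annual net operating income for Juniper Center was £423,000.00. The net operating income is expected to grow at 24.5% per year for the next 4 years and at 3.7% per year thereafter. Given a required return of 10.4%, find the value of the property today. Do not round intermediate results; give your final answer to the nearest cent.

£12894529.91

D_1 = 526635.00000
D_2 = 655660.57500
D_3 = 816297.41587
D_4 = 1016290.28276
Terminal value at year 4: TV = D_4×(1+g_2)/(r−g_2) = 1053893.02323/0.067 = 15729746.61532
P_0 = D_1/(1+r)^1 + D_2/(1+r)^2 + D_3/(1+r)^3 + D_4/(1+r)^4 + TV/(1+r)^4
    = 477024.45652 + 537948.77570 + 606654.18998 + 684134.48055 + 10588768.00498 = 12894529.90774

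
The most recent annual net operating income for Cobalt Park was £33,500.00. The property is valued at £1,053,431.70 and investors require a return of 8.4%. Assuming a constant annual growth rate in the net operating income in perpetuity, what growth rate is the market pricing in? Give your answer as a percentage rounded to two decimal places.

5.06%

P = D₀(1+g)/(r−g) ⇒ P(r−g) = D₀(1+g) ⇒ g(P+D₀) = P·r − D₀
g = (P·r − D₀)/(P + D₀) = (£1,053,431.70×0.084 − £33,500.00) / (£1,053,431.70 + £33,500.00) = 0.050590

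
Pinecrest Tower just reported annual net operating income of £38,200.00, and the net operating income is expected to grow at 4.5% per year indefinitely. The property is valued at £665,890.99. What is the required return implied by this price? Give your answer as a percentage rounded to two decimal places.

D₁ = £38,200.00 × 1.045 = £39,919.0000
P = D₁/(r − g) ⇒ r = D₁/P + g = £39,919.0000/£665,890.99 + 0.045 = 0.059948 + 0.045 = 0.104948

10.49%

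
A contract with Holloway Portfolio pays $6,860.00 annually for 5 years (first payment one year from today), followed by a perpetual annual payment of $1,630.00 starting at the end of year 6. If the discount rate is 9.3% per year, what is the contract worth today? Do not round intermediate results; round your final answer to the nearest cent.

$37712.39

PV of 5-year annuity: $6,860.00 × [1 − (1+0.093)^−5] / 0.093 = 26476.59382
Perpetuity value at year 5: $1,630.00 / 0.093 = 17526.88172
PV of perpetuity: 17526.88172 / (1+0.093)^5 = 11235.79602
Total PV = 26476.59382 + 11235.79602 = 37712.38984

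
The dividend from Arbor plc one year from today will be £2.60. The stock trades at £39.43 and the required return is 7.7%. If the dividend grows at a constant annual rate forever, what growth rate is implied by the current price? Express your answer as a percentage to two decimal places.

1.11%

P = D₁/(r−g) ⇒ g = r − D₁/P = 0.077 − £2.60/£39.43 = 0.011060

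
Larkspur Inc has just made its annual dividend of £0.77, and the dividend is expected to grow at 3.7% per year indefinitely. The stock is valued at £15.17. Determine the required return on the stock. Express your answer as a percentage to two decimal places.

8.96%

D₁ = £0.77 × 1.037 = £0.7985
P = D₁/(r − g) ⇒ r = D₁/P + g = £0.7985/£15.17 + 0.037 = 0.052636 + 0.037 = 0.089636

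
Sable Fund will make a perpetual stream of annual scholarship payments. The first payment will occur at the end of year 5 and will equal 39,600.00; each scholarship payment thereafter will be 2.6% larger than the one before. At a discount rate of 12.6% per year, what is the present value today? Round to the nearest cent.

Value at end of year 4: C₁ / (r − g) = 39,600.00 / (0.126 − 0.026) = 396,000.0000
Discount to today: PV = 396,000.0000 / (1 + 0.126)^4 = 396,000.0000 / 1.607510 = 246,343.79

246343.79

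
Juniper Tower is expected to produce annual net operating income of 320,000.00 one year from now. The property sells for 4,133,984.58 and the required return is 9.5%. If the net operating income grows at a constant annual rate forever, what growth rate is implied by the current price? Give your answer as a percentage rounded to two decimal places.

1.76%

P = D₁/(r−g) ⇒ g = r − D₁/P = 0.095 − 320,000.00/4,133,984.58 = 0.017593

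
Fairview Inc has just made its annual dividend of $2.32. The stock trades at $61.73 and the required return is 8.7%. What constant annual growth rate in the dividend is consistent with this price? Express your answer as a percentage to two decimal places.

4.76%

P = D₀(1+g)/(r−g) ⇒ P(r−g) = D₀(1+g) ⇒ g(P+D₀) = P·r − D₀
g = (P·r − D₀)/(P + D₀) = ($61.73×0.087 − $2.32) / ($61.73 + $2.32) = 0.047627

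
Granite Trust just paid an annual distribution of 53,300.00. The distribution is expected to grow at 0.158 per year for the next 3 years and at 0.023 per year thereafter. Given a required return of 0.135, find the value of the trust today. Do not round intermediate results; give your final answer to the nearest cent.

D_1 = 61721.40000
D_2 = 71473.38120
D_3 = 82766.17543
Terminal value at year 3: TV = D_3×(1+g_2)/(r−g_2) = 84669.79746/0.112 = 755980.33450
P_0 = D_1/(1+r)^1 + D_2/(1+r)^2 + D_3/(1+r)^3 + TV/(1+r)^3
    = 54380.08811 + 55482.06346 + 56606.36959 + 517038.53653 = 683507.05769

683507.06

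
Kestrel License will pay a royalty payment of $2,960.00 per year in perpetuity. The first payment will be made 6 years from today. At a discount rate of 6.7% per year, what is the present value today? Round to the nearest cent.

$31944.41

Value at end of year 5: C / r = $2,960.00 / 0.067 = $44,179.1045
Discount to today: PV = $44,179.1045 / (1 + 0.067)^5 = $44,179.1045 / 1.383000 = $31,944.41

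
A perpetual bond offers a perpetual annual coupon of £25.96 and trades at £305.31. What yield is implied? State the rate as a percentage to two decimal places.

P = C/r ⇒ r = C/P = £25.96/£305.31 = 0.085028

8.50%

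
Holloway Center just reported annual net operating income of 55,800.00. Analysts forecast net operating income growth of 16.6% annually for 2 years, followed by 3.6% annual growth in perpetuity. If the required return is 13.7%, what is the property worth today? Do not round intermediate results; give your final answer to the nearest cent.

D_1 = 65062.80000
D_2 = 75863.22480
Terminal value at year 2: TV = D_2×(1+g_2)/(r−g_2) = 78594.30089/0.101 = 778161.39498
P_0 = D_1/(1+r)^1 + D_2/(1+r)^2 + TV/(1+r)^2
    = 57223.21900 + 58682.73822 + 601933.82962 = 717839.78683

717839.79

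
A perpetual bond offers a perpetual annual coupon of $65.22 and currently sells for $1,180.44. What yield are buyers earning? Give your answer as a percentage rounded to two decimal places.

5.53%

P = C/r ⇒ r = C/P = $65.22/$1,180.44 = 0.055251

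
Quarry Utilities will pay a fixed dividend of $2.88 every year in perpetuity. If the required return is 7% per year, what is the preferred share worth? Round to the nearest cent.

$41.14

Level perpetuity: PV = C / r = $2.88 / 0.07 = $41.14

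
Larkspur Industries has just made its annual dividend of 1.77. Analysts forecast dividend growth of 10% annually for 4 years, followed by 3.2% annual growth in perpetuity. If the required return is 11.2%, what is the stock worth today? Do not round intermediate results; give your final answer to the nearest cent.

28.75

D_1 = 1.94700
D_2 = 2.14170
D_3 = 2.35587
D_4 = 2.59146
Terminal value at year 4: TV = D_4×(1+g_2)/(r−g_2) = 2.67438/0.08 = 33.42980
P_0 = D_1/(1+r)^1 + D_2/(1+r)^2 + D_3/(1+r)^3 + D_4/(1+r)^4 + TV/(1+r)^4
    = 1.75090 + 1.73200 + 1.71331 + 1.69482 + 21.86324 = 28.75429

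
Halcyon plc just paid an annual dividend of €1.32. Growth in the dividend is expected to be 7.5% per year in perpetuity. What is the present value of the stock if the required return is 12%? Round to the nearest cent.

€31.53

D₁ = D₀ × (1 + g) = €1.32 × 1.075 = €1.4190
Growing perpetuity: P = D₁ / (r − g) = €1.4190 / (0.12 − 0.075) = €31.53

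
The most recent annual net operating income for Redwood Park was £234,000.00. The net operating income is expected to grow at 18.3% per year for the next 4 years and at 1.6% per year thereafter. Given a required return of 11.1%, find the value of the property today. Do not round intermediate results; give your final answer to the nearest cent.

£4314928.14

D_1 = 276822.00000
D_2 = 327480.42600
D_3 = 387409.34396
D_4 = 458305.25390
Terminal value at year 4: TV = D_4×(1+g_2)/(r−g_2) = 465638.13796/0.095 = 4901454.08384
P_0 = D_1/(1+r)^1 + D_2/(1+r)^2 + D_3/(1+r)^3 + D_4/(1+r)^4 + TV/(1+r)^4
    = 249164.71647 + 265312.20485 + 282506.15512 + 300814.38479 + 3217130.68367 = 4314928.14489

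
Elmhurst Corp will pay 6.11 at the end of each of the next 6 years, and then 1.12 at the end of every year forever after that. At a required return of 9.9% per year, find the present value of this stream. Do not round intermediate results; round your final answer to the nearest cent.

33.11

PV of 6-year annuity: 6.11 × [1 − (1+0.099)^−6] / 0.099 = 26.68881
Perpetuity value at year 6: 1.12 / 0.099 = 11.31313
PV of perpetuity: 11.31313 / (1+0.099)^6 = 6.42091
Total PV = 26.68881 + 6.42091 = 33.10972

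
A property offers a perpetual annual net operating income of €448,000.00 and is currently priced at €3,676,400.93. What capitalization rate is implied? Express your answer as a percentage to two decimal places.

P = C/r ⇒ r = C/P = €448,000.00/€3,676,400.93 = 0.121858

12.19%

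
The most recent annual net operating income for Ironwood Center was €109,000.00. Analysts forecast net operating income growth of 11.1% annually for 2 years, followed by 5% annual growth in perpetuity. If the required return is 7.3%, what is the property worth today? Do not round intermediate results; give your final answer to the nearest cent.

D_1 = 121099.00000
D_2 = 134540.98900
Terminal value at year 2: TV = D_2×(1+g_2)/(r−g_2) = 141268.03845/0.023 = 6142088.62826
P_0 = D_1/(1+r)^1 + D_2/(1+r)^2 + TV/(1+r)^2
    = 112860.20503 + 116857.11817 + 5334781.48145 = 5564498.80465

€5564498.80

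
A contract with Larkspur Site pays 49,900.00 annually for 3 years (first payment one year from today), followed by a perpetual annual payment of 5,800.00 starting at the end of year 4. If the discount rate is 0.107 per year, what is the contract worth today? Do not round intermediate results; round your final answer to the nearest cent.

PV of 3-year annuity: 49,900.00 × [1 − (1+0.107)^−3] / 0.107 = 122580.44529
Perpetuity value at year 3: 5,800.00 / 0.107 = 54205.60748
PV of perpetuity: 54205.60748 / (1+0.107)^3 = 39957.78017
Total PV = 122580.44529 + 39957.78017 = 162538.22546

162538.23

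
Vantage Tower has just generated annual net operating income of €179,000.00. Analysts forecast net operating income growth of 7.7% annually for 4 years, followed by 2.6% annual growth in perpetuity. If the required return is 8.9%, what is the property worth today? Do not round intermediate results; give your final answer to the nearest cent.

D_1 = 192783.00000
D_2 = 207627.29100
D_3 = 223614.59241
D_4 = 240832.91602
Terminal value at year 4: TV = D_4×(1+g_2)/(r−g_2) = 247094.57184/0.063 = 3922136.06094
P_0 = D_1/(1+r)^1 + D_2/(1+r)^2 + D_3/(1+r)^3 + D_4/(1+r)^4 + TV/(1+r)^4
    = 177027.54821 + 175076.83142 + 173147.61014 + 171239.64750 + 2788759.97350 = 3485251.61077

€3485251.61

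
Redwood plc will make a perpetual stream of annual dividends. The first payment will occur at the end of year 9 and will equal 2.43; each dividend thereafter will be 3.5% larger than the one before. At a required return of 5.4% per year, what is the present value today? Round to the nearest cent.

Value at end of year 8: C₁ / (r − g) = 2.43 / (0.054 − 0.035) = 127.8947
Discount to today: PV = 127.8947 / (1 + 0.054)^8 = 127.8947 / 1.523088 = 83.97

83.97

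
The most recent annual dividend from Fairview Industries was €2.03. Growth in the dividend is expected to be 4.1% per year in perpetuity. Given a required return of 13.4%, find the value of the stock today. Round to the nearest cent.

€22.72

D₁ = D₀ × (1 + g) = €2.03 × 1.041 = €2.1132
Growing perpetuity: P = D₁ / (r − g) = €2.1132 / (0.134 − 0.041) = €22.72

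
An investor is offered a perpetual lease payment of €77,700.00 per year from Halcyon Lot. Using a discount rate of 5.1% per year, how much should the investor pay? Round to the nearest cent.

Level perpetuity: PV = C / r = €77,700.00 / 0.051 = €1,523,529.41

€1523529.41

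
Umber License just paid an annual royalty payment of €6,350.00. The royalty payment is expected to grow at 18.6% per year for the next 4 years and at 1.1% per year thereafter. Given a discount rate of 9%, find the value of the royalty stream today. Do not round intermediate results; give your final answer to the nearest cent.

€145409.09

D_1 = 7531.10000
D_2 = 8931.88460
D_3 = 10593.21514
D_4 = 12563.55315
Terminal value at year 4: TV = D_4×(1+g_2)/(r−g_2) = 12701.75224/0.079 = 160781.67387
P_0 = D_1/(1+r)^1 + D_2/(1+r)^2 + D_3/(1+r)^3 + D_4/(1+r)^4 + TV/(1+r)^4
    = 6909.26606 + 7517.78857 + 8179.90573 + 8900.33779 + 113901.79124 = 145409.08939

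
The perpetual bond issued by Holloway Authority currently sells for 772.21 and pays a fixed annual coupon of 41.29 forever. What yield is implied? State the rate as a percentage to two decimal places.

P = C/r ⇒ r = C/P = 41.29/772.21 = 0.053470

5.35%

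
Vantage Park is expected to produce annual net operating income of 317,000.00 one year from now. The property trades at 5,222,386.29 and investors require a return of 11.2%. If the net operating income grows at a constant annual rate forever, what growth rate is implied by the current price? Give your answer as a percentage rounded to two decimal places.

5.13%

P = D₁/(r−g) ⇒ g = r − D₁/P = 0.112 − 317,000.00/5,222,386.29 = 0.051300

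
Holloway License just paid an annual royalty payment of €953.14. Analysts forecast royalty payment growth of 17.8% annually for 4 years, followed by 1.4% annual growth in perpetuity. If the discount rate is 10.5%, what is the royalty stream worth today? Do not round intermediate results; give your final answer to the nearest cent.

D_1 = 1122.79892
D_2 = 1322.65713
D_3 = 1558.09010
D_4 = 1835.43013
Terminal value at year 4: TV = D_4×(1+g_2)/(r−g_2) = 1861.12616/0.091 = 20451.93578
P_0 = D_1/(1+r)^1 + D_2/(1+r)^2 + D_3/(1+r)^3 + D_4/(1+r)^4 + TV/(1+r)^4
    = 1016.10762 + 1083.23509 + 1154.79723 + 1231.08700 + 13717.82658 = 18203.05352

€18203.05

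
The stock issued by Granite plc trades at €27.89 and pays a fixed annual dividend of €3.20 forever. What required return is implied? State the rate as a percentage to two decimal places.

11.47%

P = C/r ⇒ r = C/P = €3.20/€27.89 = 0.114736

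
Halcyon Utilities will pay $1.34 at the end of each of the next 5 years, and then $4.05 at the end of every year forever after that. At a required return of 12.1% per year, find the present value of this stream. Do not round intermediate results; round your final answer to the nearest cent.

$23.73

PV of 5-year annuity: $1.34 × [1 − (1+0.121)^−5] / 0.121 = 4.81846
Perpetuity value at year 5: $4.05 / 0.121 = 33.47107
PV of perpetuity: 33.47107 / (1+0.121)^5 = 18.90783
Total PV = 4.81846 + 18.90783 = 23.72628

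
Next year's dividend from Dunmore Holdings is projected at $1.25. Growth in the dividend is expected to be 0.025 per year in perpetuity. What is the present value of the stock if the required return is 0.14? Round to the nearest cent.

$10.87

Growing perpetuity: P = D₁ / (r − g) = $1.2500 / (0.14 − 0.025) = $10.87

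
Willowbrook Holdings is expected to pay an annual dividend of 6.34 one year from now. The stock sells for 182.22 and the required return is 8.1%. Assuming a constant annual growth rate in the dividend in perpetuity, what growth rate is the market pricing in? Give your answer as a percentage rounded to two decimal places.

P = D₁/(r−g) ⇒ g = r − D₁/P = 0.081 − 6.34/182.22 = 0.046207

4.62%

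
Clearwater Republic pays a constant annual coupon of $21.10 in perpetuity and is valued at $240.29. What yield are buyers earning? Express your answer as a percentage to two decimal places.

8.78%

P = C/r ⇒ r = C/P = $21.10/$240.29 = 0.087811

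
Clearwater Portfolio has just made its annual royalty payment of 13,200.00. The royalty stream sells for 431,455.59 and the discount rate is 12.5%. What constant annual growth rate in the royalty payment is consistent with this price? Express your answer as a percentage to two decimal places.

P = D₀(1+g)/(r−g) ⇒ P(r−g) = D₀(1+g) ⇒ g(P+D₀) = P·r − D₀
g = (P·r − D₀)/(P + D₀) = (431,455.59×0.125 − 13,200.00) / (431,455.59 + 13,200.00) = 0.091603

9.16%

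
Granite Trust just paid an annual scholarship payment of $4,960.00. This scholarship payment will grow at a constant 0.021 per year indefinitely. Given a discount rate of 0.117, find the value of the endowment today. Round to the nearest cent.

D₁ = D₀ × (1 + g) = $4,960.00 × 1.021 = $5,064.1600
Growing perpetuity: P = D₁ / (r − g) = $5,064.1600 / (0.117 − 0.021) = $52,751.67

$52751.67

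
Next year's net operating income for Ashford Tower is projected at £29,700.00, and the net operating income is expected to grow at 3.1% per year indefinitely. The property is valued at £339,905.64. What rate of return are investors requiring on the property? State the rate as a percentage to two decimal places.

11.84%

P = D₁/(r − g) ⇒ r = D₁/P + g = £29,700.0000/£339,905.64 + 0.031 = 0.087377 + 0.031 = 0.118377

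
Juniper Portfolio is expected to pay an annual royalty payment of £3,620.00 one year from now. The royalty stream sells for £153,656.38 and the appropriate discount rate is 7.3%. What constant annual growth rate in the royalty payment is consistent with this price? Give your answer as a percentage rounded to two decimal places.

P = D₁/(r−g) ⇒ g = r − D₁/P = 0.073 − £3,620.00/£153,656.38 = 0.049441

4.94%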